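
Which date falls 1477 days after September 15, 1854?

October 1, 1858

Count 1477 days after September 15, 1854:
Day-of-year of September 15, 1854: 258.
Day-of-year of October 1, 1858: 274.
1854 has 365 days, so 365 − 258 = 107 days remain in 1854.
Full years: 1855: 365; 1856: 366; 1857: 365. Sum = 1096.
Total: 107 + 1096 + 274 = 1477 days.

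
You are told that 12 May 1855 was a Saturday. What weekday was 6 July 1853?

Wednesday

Count forward from the earlier date (July 6, 1853) to the later (May 12, 1855):
July 6, 1853 → July 6, 1854: 365 days.
July 1854: 31 − 6 = 25 days remain.
Then 9 full months totalling 273 days.
May 1–12, 1855: 12 days.
Residual: 310 days.
Total: 675 days.
675 mod 7 = 3, so 3 days before Saturday is Wednesday.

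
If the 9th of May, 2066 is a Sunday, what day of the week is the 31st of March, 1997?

Monday

Count forward from the earlier date (March 31, 1997) to the later (May 9, 2066):
Day-of-year of March 31, 1997: 90.
Day-of-year of May 9, 2066: 129.
1997 has 365 days, so 365 − 90 = 275 days remain in 1997.
Full years 1998–2065: 51 common + 17 leap = 51×365 + 17×366 = 24837 days.
Total: 275 + 24837 + 129 = 25241 days.
25241 mod 7 = 6, so 6 days before Sunday is Monday.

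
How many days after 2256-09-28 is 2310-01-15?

19466

Day-of-year of September 28, 2256: 272.
Day-of-year of January 15, 2310: 15.
2256 has 366 days, so 366 − 272 = 94 days remain in 2256.
Full years 2257–2309: 41 common + 12 leap = 41×365 + 12×366 = 19357 days.
Total: 94 + 19357 + 15 = 19466 days.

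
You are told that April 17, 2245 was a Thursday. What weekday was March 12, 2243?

Count forward from the earlier date (March 12, 2243) to the later (April 17, 2245):
Day-of-year of March 12, 2243: 71.
Day-of-year of April 17, 2245: 107.
2243 has 365 days, so 365 − 71 = 294 days remain in 2243.
Full years: 2244: 366. Sum = 366.
Total: 294 + 366 + 107 = 767 days.
767 mod 7 = 4, so 4 days before Thursday is Sunday.

Sunday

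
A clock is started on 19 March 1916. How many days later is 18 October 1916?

March 1916: 31 − 19 = 12 days remain.
Then April (30), May (31), June (30), July (31), August (31), September (30): 30 + 31 + 30 + 31 + 31 + 30 = 183 days.
October 1–18, 1916: 18 days.
Total: 12 + 183 + 18 = 213 days.

213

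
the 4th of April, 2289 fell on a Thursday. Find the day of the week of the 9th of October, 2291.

Friday

Day-of-year of April 4, 2289: 94.
Day-of-year of October 9, 2291: 282.
2289 has 365 days, so 365 − 94 = 271 days remain in 2289.
Full years: 2290: 365. Sum = 365.
Total: 271 + 365 + 282 = 918 days.
918 mod 7 = 1, so 1 day after Thursday is Friday.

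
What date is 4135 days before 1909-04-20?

1897-12-23

Count 4135 days before April 20, 1909:
Day-of-year of December 23, 1897: 357.
Day-of-year of April 20, 1909: 110.
1897 has 365 days, so 365 − 357 = 8 days remain in 1897.
Full years 1898–1908: 9 common + 2 leap = 9×365 + 2×366 = 4017 days.
Total: 8 + 4017 + 110 = 4135 days.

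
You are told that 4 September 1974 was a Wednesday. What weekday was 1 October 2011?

Saturday

Day-of-year of September 4, 1974: 247.
Day-of-year of October 1, 2011: 274.
1974 has 365 days, so 365 − 247 = 118 days remain in 1974.
Full years 1975–2010: 27 common + 9 leap = 27×365 + 9×366 = 13149 days.
Total: 118 + 13149 + 274 = 13541 days.
13541 mod 7 = 3, so 3 days after Wednesday is Saturday.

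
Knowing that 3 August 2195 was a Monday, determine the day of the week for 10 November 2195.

Tuesday

August 2195: 31 − 3 = 28 days remain.
Then September (30), October (31): 30 + 31 = 61 days.
November 1–10, 2195: 10 days.
Total: 28 + 61 + 10 = 99 days.
99 mod 7 = 1, so 1 day after Monday is Tuesday.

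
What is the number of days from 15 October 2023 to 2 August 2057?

12345

From October 15, 2023 to October 15, 2056: 33 years, of which 9 contain a Feb 29 — 24×365 + 9×366 = 12054 days.
October 2056: 31 − 15 = 16 days remain.
Then 9 full months totalling 273 days.
August 1–2, 2057: 2 days.
Residual: 291 days.
Total: 12345 days.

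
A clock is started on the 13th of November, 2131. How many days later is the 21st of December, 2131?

38

November 2131: 30 − 13 = 17 days remain.
December 1–21, 2131: 21 days.
Total: 17 + 21 = 38 days.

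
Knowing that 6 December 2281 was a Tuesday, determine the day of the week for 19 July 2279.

Count forward from the earlier date (July 19, 2279) to the later (December 6, 2281):
July 19, 2279 → July 19, 2280: 366 days (2280 is a leap year).
July 19, 2280 → July 19, 2281: 365 days.
July 2281: 31 − 19 = 12 days remain.
Then August (31), September (30), October (31), November (30): 31 + 30 + 31 + 30 = 122 days.
December 1–6, 2281: 6 days.
Residual: 140 days.
Total: 871 days.
871 mod 7 = 3, so 3 days before Tuesday is Saturday.

Saturday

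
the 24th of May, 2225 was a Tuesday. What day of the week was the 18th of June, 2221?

Count forward from the earlier date (June 18, 2221) to the later (May 24, 2225):
June 18, 2221 → June 18, 2222: 365 days.
June 18, 2222 → June 18, 2223: 365 days.
June 18, 2223 → June 18, 2224: 366 days (2224 is a leap year).
June 2224: 30 − 18 = 12 days remain.
Then 10 full months totalling 304 days.
May 1–24, 2225: 24 days.
Residual: 340 days.
Total: 1436 days.
1436 mod 7 = 1, so 1 day before Tuesday is Monday.

Monday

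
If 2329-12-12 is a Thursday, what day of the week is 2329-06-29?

Saturday

Count forward from the earlier date (June 29, 2329) to the later (December 12, 2329):
June 2329: 30 − 29 = 1 day remains.
Then July (31), August (31), September (30), October (31), November (30): 31 + 31 + 30 + 31 + 30 = 153 days.
December 1–12, 2329: 12 days.
Total: 1 + 153 + 12 = 166 days.
166 mod 7 = 5, so 5 days before Thursday is Saturday.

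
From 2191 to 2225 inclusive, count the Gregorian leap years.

Years divisible by 4 in [2191, 2225]: 2192, 2196, 2200, 2204, 2208, 2212, 2216, 2220, 2224.
Of these, 2200 is divisible by 100 but not 400, so not leap.
Leap years: 9 − 1 = 8.

8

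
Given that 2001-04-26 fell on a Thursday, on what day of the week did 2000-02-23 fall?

Count forward from the earlier date (February 23, 2000) to the later (April 26, 2001):
Day-of-year of February 23, 2000: 54.
Day-of-year of April 26, 2001: 116.
2000 has 366 days, so 366 − 54 = 312 days remain in 2000.
Total: 312 + 116 = 428 days.
428 mod 7 = 1, so 1 day before Thursday is Wednesday.

Wednesday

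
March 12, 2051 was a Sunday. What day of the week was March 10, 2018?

Saturday

Count forward from the earlier date (March 10, 2018) to the later (March 12, 2051):
Day-of-year of March 10, 2018: 69.
Day-of-year of March 12, 2051: 71.
2018 has 365 days, so 365 − 69 = 296 days remain in 2018.
Full years 2019–2050: 24 common + 8 leap = 24×365 + 8×366 = 11688 days.
Total: 296 + 11688 + 71 = 12055 days.
12055 mod 7 = 1, so 1 day before Sunday is Saturday.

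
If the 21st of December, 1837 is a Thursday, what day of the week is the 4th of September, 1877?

Day-of-year of December 21, 1837: 355.
Day-of-year of September 4, 1877: 247.
1837 has 365 days, so 365 − 355 = 10 days remain in 1837.
Full years 1838–1876: 29 common + 10 leap = 29×365 + 10×366 = 14245 days.
Total: 10 + 14245 + 247 = 14502 days.
14502 mod 7 = 5, so 5 days after Thursday is Tuesday.

Tuesday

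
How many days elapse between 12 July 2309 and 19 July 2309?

Within July 2309: 19 − 12 = 7 days.

7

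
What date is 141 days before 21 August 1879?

2 April 1879

Count 141 days before August 21, 1879:
April 1879: 30 − 2 = 28 days remain.
Then May (31), June (30), July (31): 31 + 30 + 31 = 92 days.
August 1–21, 1879: 21 days.
Total: 28 + 92 + 21 = 141 days.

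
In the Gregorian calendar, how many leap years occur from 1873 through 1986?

Years divisible by 4: 1876, 1880, …, 1984 — 28 in all.
Of these, 1900 is divisible by 100 but not 400, so not leap.
Leap years: 28 − 1 = 27.

27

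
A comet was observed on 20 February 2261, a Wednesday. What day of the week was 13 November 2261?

Wednesday

February 2261: 28 − 20 = 8 days remain (2261 is not a leap year, so February has 28 days).
Then March (31), April (30), May (31), June (30), July (31), August (31), September (30), October (31): 31 + 30 + 31 + 30 + 31 + 31 + 30 + 31 = 245 days.
November 1–13, 2261: 13 days.
Total: 8 + 245 + 13 = 266 days.
266 is a multiple of 7, so 13 November 2261 falls on the same weekday: Wednesday.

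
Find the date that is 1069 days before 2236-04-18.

2233-05-15

Count 1069 days before April 18, 2236:
Day-of-year of May 15, 2233: 135.
Day-of-year of April 18, 2236: 109.
2233 has 365 days, so 365 − 135 = 230 days remain in 2233.
Full years: 2234: 365; 2235: 365. Sum = 730.
Total: 230 + 730 + 109 = 1069 days.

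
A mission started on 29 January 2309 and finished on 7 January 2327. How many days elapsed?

6552

From January 29, 2309 to January 29, 2326: 17 years, of which 4 contain a Feb 29 — 13×365 + 4×366 = 6209 days.
January 2326: 31 − 29 = 2 days remain.
Then 11 full months totalling 334 days.
January 1–7, 2327: 7 days.
Residual: 343 days.
Total: 6552 days.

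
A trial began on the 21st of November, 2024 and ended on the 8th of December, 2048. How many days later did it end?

Day-of-year of November 21, 2024: 326.
Day-of-year of December 8, 2048: 343.
2024 has 366 days, so 366 − 326 = 40 days remain in 2024.
Full years 2025–2047: 18 common + 5 leap = 18×365 + 5×366 = 8400 days.
Total: 40 + 8400 + 343 = 8783 days.

8783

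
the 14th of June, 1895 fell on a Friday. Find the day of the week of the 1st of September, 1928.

From June 14, 1895 to June 14, 1928: 33 years, of which 8 contain a Feb 29 — 25×365 + 8×366 = 12053 days.
(1900 is not a leap year (divisible by 100 but not 400).)
June 1928: 30 − 14 = 16 days remain.
Then July (31), August (31): 31 + 31 = 62 days.
September 1, 1928: 1 day.
Residual: 79 days.
Total: 12132 days.
12132 mod 7 = 1, so 1 day after Friday is Saturday.

Saturday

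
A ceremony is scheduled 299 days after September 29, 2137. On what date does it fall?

July 25, 2138

Count 299 days after September 29, 2137:
September 2137: 30 − 29 = 1 day remains.
Then 9 full months totalling 273 days.
July 1–25, 2138: 25 days.
Residual: 299 days.
Total: 299 days.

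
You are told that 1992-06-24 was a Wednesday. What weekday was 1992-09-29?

Tuesday

June 1992: 30 − 24 = 6 days remain.
Then July (31), August (31): 31 + 31 = 62 days.
September 1–29, 1992: 29 days.
Total: 6 + 62 + 29 = 97 days.
97 mod 7 = 6, so 6 days after Wednesday is Tuesday.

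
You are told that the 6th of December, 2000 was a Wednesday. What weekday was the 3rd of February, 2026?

Tuesday

Day-of-year of December 6, 2000: 341.
Day-of-year of February 3, 2026: 34.
2000 has 366 days, so 366 − 341 = 25 days remain in 2000.
Full years 2001–2025: 19 common + 6 leap = 19×365 + 6×366 = 9131 days.
Total: 25 + 9131 + 34 = 9190 days.
9190 mod 7 = 6, so 6 days after Wednesday is Tuesday.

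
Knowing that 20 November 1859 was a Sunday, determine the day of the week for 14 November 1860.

Wednesday

November 1859: 30 − 20 = 10 days remain.
Then 11 full months totalling 336 days.
November 1–14, 1860: 14 days.
Total: 10 + 336 + 14 = 360 days.
360 mod 7 = 3, so 3 days after Sunday is Wednesday.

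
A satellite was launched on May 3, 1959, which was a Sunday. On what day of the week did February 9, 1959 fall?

Monday

Count forward from the earlier date (February 9, 1959) to the later (May 3, 1959):
February 1959: 28 − 9 = 19 days remain (1959 is not a leap year, so February has 28 days).
Then March (31), April (30): 31 + 30 = 61 days.
May 1–3, 1959: 3 days.
Total: 19 + 61 + 3 = 83 days.
83 mod 7 = 6, so 6 days before Sunday is Monday.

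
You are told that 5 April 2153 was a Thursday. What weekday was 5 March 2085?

Monday

Count forward from the earlier date (March 5, 2085) to the later (April 5, 2153):
Day-of-year of March 5, 2085: 64.
Day-of-year of April 5, 2153: 95.
2085 has 365 days, so 365 − 64 = 301 days remain in 2085.
Full years 2086–2152: 51 common + 16 leap = 51×365 + 16×366 = 24471 days.
Total: 301 + 24471 + 95 = 24867 days.
24867 mod 7 = 3, so 3 days before Thursday is Monday.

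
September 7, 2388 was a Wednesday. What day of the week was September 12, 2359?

Saturday

Count forward from the earlier date (September 12, 2359) to the later (September 7, 2388):
From September 12, 2359 to September 12, 2387: 28 years, of which 7 contain a Feb 29 — 21×365 + 7×366 = 10227 days.
September 2387: 30 − 12 = 18 days remain.
Then 11 full months totalling 336 days.
September 1–7, 2388: 7 days.
Residual: 361 days.
Total: 10588 days.
10588 mod 7 = 4, so 4 days before Wednesday is Saturday.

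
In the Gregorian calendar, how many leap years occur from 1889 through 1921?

Years divisible by 4 in [1889, 1921]: 1892, 1896, 1900, 1904, 1908, 1912, 1916, 1920.
Of these, 1900 is divisible by 100 but not 400, so not leap.
Leap years: 8 − 1 = 7.

7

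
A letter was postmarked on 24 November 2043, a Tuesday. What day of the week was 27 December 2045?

November 24, 2043 → November 24, 2044: 366 days (2044 is a leap year).
November 24, 2044 → November 24, 2045: 365 days.
November 2045: 30 − 24 = 6 days remain.
December 1–27, 2045: 27 days.
Residual: 33 days.
Total: 764 days.
764 mod 7 = 1, so 1 day after Tuesday is Wednesday.

Wednesday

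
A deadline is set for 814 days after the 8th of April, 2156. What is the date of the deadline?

the 1st of July, 2158

Count 814 days after April 8, 2156:
Day-of-year of April 8, 2156: 99.
Day-of-year of July 1, 2158: 182.
2156 has 366 days, so 366 − 99 = 267 days remain in 2156.
Full years: 2157: 365. Sum = 365.
Total: 267 + 365 + 182 = 814 days.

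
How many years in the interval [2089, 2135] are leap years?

10

Years divisible by 4 in [2089, 2135]: 2092, 2096, 2100, 2104, 2108, 2112, 2116, 2120, 2124, 2128, 2132.
Of these, 2100 is divisible by 100 but not 400, so not leap.
Leap years: 11 − 1 = 10.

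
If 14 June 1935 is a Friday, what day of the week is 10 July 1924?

Count forward from the earlier date (July 10, 1924) to the later (June 14, 1935):
From July 10, 1924 to July 10, 1934: 10 years, of which 2 contain a Feb 29 — 8×365 + 2×366 = 3652 days.
July 1934: 31 − 10 = 21 days remain.
Then 10 full months totalling 304 days.
June 1–14, 1935: 14 days.
Residual: 339 days.
Total: 3991 days.
3991 mod 7 = 1, so 1 day before Friday is Thursday.

Thursday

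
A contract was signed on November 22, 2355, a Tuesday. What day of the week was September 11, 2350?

Monday

Count forward from the earlier date (September 11, 2350) to the later (November 22, 2355):
Day-of-year of September 11, 2350: 254.
Day-of-year of November 22, 2355: 326.
2350 has 365 days, so 365 − 254 = 111 days remain in 2350.
Full years: 2351: 365; 2352: 366; 2353: 365; 2354: 365. Sum = 1461.
Total: 111 + 1461 + 326 = 1898 days.
1898 mod 7 = 1, so 1 day before Tuesday is Monday.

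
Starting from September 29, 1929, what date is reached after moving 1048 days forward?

August 12, 1932

Count 1048 days after September 29, 1929:
September 29, 1929 → September 29, 1930: 365 days.
September 29, 1930 → September 29, 1931: 365 days.
September 1931: 30 − 29 = 1 day remains.
Then 10 full months totalling 305 days.
August 1–12, 1932: 12 days.
Residual: 318 days.
Total: 1048 days.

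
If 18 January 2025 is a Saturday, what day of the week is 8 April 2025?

January 2025: 31 − 18 = 13 days remain.
Then February 2025 (28), March (31): 28 + 31 = 59 days.
April 1–8, 2025: 8 days.
Total: 13 + 59 + 8 = 80 days.
80 mod 7 = 3, so 3 days after Saturday is Tuesday.

Tuesday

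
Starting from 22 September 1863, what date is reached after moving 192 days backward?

14 March 1863

Count 192 days before September 22, 1863:
March 1863: 31 − 14 = 17 days remain.
Then April (30), May (31), June (30), July (31), August (31): 30 + 31 + 30 + 31 + 31 = 153 days.
September 1–22, 1863: 22 days.
Total: 17 + 153 + 22 = 192 days.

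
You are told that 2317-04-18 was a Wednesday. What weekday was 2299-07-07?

Friday

Count forward from the earlier date (July 7, 2299) to the later (April 18, 2317):
From July 7, 2299 to July 7, 2316: 17 years, of which 4 contain a Feb 29 — 13×365 + 4×366 = 6209 days.
(2300 is not a leap year (divisible by 100 but not 400).)
July 2316: 31 − 7 = 24 days remain.
Then August (31), September (30), October (31), November (30), December (31), January (31), February 2317 (28), March (31): 31 + 30 + 31 + 30 + 31 + 31 + 28 + 31 = 243 days.
April 1–18, 2317: 18 days.
Residual: 285 days.
Total: 6494 days.
6494 mod 7 = 5, so 5 days before Wednesday is Friday.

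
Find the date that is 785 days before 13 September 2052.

21 July 2050

Count 785 days before September 13, 2052:
July 21, 2050 → July 21, 2051: 365 days.
July 21, 2051 → July 21, 2052: 366 days (2052 is a leap year).
July 2052: 31 − 21 = 10 days remain.
Then August (31): 31 days.
September 1–13, 2052: 13 days.
Residual: 54 days.
Total: 785 days.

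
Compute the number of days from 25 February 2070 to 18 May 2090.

Day-of-year of February 25, 2070: 56.
Day-of-year of May 18, 2090: 138.
2070 has 365 days, so 365 − 56 = 309 days remain in 2070.
Full years 2071–2089: 14 common + 5 leap = 14×365 + 5×366 = 6940 days.
Total: 309 + 6940 + 138 = 7387 days.

7387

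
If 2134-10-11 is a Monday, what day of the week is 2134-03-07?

Sunday

Count forward from the earlier date (March 7, 2134) to the later (October 11, 2134):
March 2134: 31 − 7 = 24 days remain.
Then April (30), May (31), June (30), July (31), August (31), September (30): 30 + 31 + 30 + 31 + 31 + 30 = 183 days.
October 1–11, 2134: 11 days.
Total: 24 + 183 + 11 = 218 days.
218 mod 7 = 1, so 1 day before Monday is Sunday.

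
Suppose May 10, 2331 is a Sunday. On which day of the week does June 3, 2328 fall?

Sunday

Count forward from the earlier date (June 3, 2328) to the later (May 10, 2331):
Day-of-year of June 3, 2328: 155.
Day-of-year of May 10, 2331: 130.
2328 has 366 days, so 366 − 155 = 211 days remain in 2328.
Full years: 2329: 365; 2330: 365. Sum = 730.
Total: 211 + 730 + 130 = 1071 days.
1071 is a multiple of 7, so June 3, 2328 falls on the same weekday: Sunday.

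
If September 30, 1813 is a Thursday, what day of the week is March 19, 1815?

Sunday

September 30, 1813 → September 30, 1814: 365 days.
September 1814: 30 − 30 = 0 days remain.
Then October (31), November (30), December (31), January (31), February 1815 (28): 31 + 30 + 31 + 31 + 28 = 151 days.
March 1–19, 1815: 19 days.
Residual: 170 days.
Total: 535 days.
535 mod 7 = 3, so 3 days after Thursday is Sunday.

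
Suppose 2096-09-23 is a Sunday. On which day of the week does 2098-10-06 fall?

Day-of-year of September 23, 2096: 267.
Day-of-year of October 6, 2098: 279.
2096 has 366 days, so 366 − 267 = 99 days remain in 2096.
Full years: 2097: 365. Sum = 365.
Total: 99 + 365 + 279 = 743 days.
743 mod 7 = 1, so 1 day after Sunday is Monday.

Monday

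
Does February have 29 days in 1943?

No

1943 is not a leap year.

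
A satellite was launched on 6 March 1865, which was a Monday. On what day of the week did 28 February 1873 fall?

From March 6, 1865 to March 6, 1872: 7 years, of which 2 contain a Feb 29 — 5×365 + 2×366 = 2557 days.
March 1872: 31 − 6 = 25 days remain.
Then 10 full months totalling 306 days.
February 1–28, 1873: 28 days (1873 is not a leap year).
Residual: 359 days.
Total: 2916 days.
2916 mod 7 = 4, so 4 days after Monday is Friday.

Friday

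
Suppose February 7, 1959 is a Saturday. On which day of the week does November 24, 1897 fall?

Wednesday

Count forward from the earlier date (November 24, 1897) to the later (February 7, 1959):
From November 24, 1897 to November 24, 1958: 61 years, of which 14 contain a Feb 29 — 47×365 + 14×366 = 22279 days.
(1900 is not a leap year (divisible by 100 but not 400).)
November 1958: 30 − 24 = 6 days remain.
Then December (31), January (31): 31 + 31 = 62 days.
February 1–7, 1959: 7 days (1959 is not a leap year).
Residual: 75 days.
Total: 22354 days.
22354 mod 7 = 3, so 3 days before Saturday is Wednesday.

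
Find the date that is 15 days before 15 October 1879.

30 September 1879

Count 15 days before October 15, 1879:
September 1879: 30 − 30 = 0 days remain.
October 1–15, 1879: 15 days.
Total: 0 + 15 = 15 days.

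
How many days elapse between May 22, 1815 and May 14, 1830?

5471

From May 22, 1815 to May 22, 1829: 14 years, of which 4 contain a Feb 29 — 10×365 + 4×366 = 5114 days.
May 1829: 31 − 22 = 9 days remain.
Then 11 full months totalling 334 days.
May 1–14, 1830: 14 days.
Residual: 357 days.
Total: 5471 days.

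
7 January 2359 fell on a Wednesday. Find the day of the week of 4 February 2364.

January 7, 2359 → January 7, 2360: 365 days.
January 7, 2360 → January 7, 2361: 366 days (2360 is a leap year).
January 7, 2361 → January 7, 2362: 365 days.
January 7, 2362 → January 7, 2363: 365 days.
January 7, 2363 → January 7, 2364: 365 days.
January 2364: 31 − 7 = 24 days remain.
February 1–4, 2364: 4 days (2364 is a leap year).
Residual: 28 days.
Total: 1854 days.
1854 mod 7 = 6, so 6 days after Wednesday is Tuesday.

Tuesday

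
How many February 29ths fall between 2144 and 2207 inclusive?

15

Years divisible by 4: 2144, 2148, …, 2204 — 16 in all.
Of these, 2200 is divisible by 100 but not 400, so not leap.
Leap years: 16 − 1 = 15.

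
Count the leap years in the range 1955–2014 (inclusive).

Years divisible by 4: 1956, 1960, …, 2012 — 15 in all.
2000 is divisible by 400, so still leap.
No century exceptions apply. Count: 15.

15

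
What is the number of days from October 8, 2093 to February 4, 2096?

Day-of-year of October 8, 2093: 281.
Day-of-year of February 4, 2096: 35.
2093 has 365 days, so 365 − 281 = 84 days remain in 2093.
Full years: 2094: 365; 2095: 365. Sum = 730.
Total: 84 + 730 + 35 = 849 days.

849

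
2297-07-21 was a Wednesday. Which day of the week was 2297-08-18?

July 2297: 31 − 21 = 10 days remain.
August 1–18, 2297: 18 days.
Total: 10 + 18 = 28 days.
28 is a multiple of 7, so 2297-08-18 falls on the same weekday: Wednesday.

Wednesday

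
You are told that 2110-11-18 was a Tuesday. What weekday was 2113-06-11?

Day-of-year of November 18, 2110: 322.
Day-of-year of June 11, 2113: 162.
2110 has 365 days, so 365 − 322 = 43 days remain in 2110.
Full years: 2111: 365; 2112: 366. Sum = 731.
Total: 43 + 731 + 162 = 936 days.
936 mod 7 = 5, so 5 days after Tuesday is Sunday.

Sunday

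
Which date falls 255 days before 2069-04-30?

2068-08-18

Count 255 days before April 30, 2069:
Day-of-year of August 18, 2068: 231.
Day-of-year of April 30, 2069: 120.
2068 has 366 days, so 366 − 231 = 135 days remain in 2068.
Total: 135 + 120 = 255 days.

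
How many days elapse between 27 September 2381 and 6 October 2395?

Day-of-year of September 27, 2381: 270.
Day-of-year of October 6, 2395: 279.
2381 has 365 days, so 365 − 270 = 95 days remain in 2381.
Full years 2382–2394: 10 common + 3 leap = 10×365 + 3×366 = 4748 days.
Total: 95 + 4748 + 279 = 5122 days.

5122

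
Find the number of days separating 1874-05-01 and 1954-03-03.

From May 1, 1874 to May 1, 1953: 79 years, of which 19 contain a Feb 29 — 60×365 + 19×366 = 28854 days.
(1900 is not a leap year (divisible by 100 but not 400).)
May 1953: 31 − 1 = 30 days remain.
Then 9 full months totalling 273 days.
March 1–3, 1954: 3 days.
Residual: 306 days.
Total: 29160 days.

29160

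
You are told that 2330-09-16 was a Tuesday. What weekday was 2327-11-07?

Monday

Count forward from the earlier date (November 7, 2327) to the later (September 16, 2330):
November 7, 2327 → November 7, 2328: 366 days (2328 is a leap year).
November 7, 2328 → November 7, 2329: 365 days.
November 2329: 30 − 7 = 23 days remain.
Then 9 full months totalling 274 days.
September 1–16, 2330: 16 days.
Residual: 313 days.
Total: 1044 days.
1044 mod 7 = 1, so 1 day before Tuesday is Monday.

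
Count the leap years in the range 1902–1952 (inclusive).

13

Years divisible by 4: 1904, 1908, …, 1952 — 13 in all.
No century exceptions apply. Count: 13.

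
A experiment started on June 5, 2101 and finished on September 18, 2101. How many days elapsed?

June 2101: 30 − 5 = 25 days remain.
Then July (31), August (31): 31 + 31 = 62 days.
September 1–18, 2101: 18 days.
Total: 25 + 62 + 18 = 105 days.

105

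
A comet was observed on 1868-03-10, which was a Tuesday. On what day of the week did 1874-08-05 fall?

Wednesday

March 10, 1868 → March 10, 1869: 365 days.
March 10, 1869 → March 10, 1870: 365 days.
March 10, 1870 → March 10, 1871: 365 days.
March 10, 1871 → March 10, 1872: 366 days (1872 is a leap year).
March 10, 1872 → March 10, 1873: 365 days.
March 10, 1873 → March 10, 1874: 365 days.
March 1874: 31 − 10 = 21 days remain.
Then April (30), May (31), June (30), July (31): 30 + 31 + 30 + 31 = 122 days.
August 1–5, 1874: 5 days.
Residual: 148 days.
Total: 2339 days.
2339 mod 7 = 1, so 1 day after Tuesday is Wednesday.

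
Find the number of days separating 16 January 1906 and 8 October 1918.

4648

From January 16, 1906 to January 16, 1918: 12 years, of which 3 contain a Feb 29 — 9×365 + 3×366 = 4383 days.
January 1918: 31 − 16 = 15 days remain.
Then February 1918 (28), March (31), April (30), May (31), June (30), July (31), August (31), September (30): 28 + 31 + 30 + 31 + 30 + 31 + 31 + 30 = 242 days.
October 1–8, 1918: 8 days.
Residual: 265 days.
Total: 4648 days.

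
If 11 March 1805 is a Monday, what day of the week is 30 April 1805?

Tuesday

March 1805: 31 − 11 = 20 days remain.
April 1–30, 1805: 30 days.
Total: 20 + 30 = 50 days.
50 mod 7 = 1, so 1 day after Monday is Tuesday.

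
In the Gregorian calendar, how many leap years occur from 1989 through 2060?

18

Years divisible by 4: 1992, 1996, …, 2060 — 18 in all.
2000 is divisible by 400, so still leap.
No century exceptions apply. Count: 18.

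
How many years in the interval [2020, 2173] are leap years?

Years divisible by 4: 2020, 2024, …, 2172 — 39 in all.
Of these, 2100 is divisible by 100 but not 400, so not leap.
Leap years: 39 − 1 = 38.

38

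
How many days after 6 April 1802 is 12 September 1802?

April 1802: 30 − 6 = 24 days remain.
Then May (31), June (30), July (31), August (31): 31 + 30 + 31 + 31 = 123 days.
September 1–12, 1802: 12 days.
Total: 24 + 123 + 12 = 159 days.

159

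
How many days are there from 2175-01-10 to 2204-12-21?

10937

From January 10, 2175 to January 10, 2204: 29 years, of which 6 contain a Feb 29 — 23×365 + 6×366 = 10591 days.
(2200 is not a leap year (divisible by 100 but not 400).)
January 2204: 31 − 10 = 21 days remain.
Then 10 full months totalling 304 days.
December 1–21, 2204: 21 days.
Residual: 346 days.
Total: 10937 days.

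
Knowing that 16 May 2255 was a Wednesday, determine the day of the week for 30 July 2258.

May 16, 2255 → May 16, 2256: 366 days (2256 is a leap year).
May 16, 2256 → May 16, 2257: 365 days.
May 16, 2257 → May 16, 2258: 365 days.
May 2258: 31 − 16 = 15 days remain.
Then June (30): 30 days.
July 1–30, 2258: 30 days.
Residual: 75 days.
Total: 1171 days.
1171 mod 7 = 2, so 2 days after Wednesday is Friday.

Friday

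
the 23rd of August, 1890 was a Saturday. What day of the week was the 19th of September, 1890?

Friday

August 1890: 31 − 23 = 8 days remain.
September 1–19, 1890: 19 days.
Total: 8 + 19 = 27 days.
27 mod 7 = 6, so 6 days after Saturday is Friday.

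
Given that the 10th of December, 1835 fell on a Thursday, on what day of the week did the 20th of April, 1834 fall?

Sunday

Count forward from the earlier date (April 20, 1834) to the later (December 10, 1835):
April 1834: 30 − 20 = 10 days remain.
Then 19 full months totalling 579 days.
December 1–10, 1835: 10 days.
Total: 10 + 579 + 10 = 599 days.
599 mod 7 = 4, so 4 days before Thursday is Sunday.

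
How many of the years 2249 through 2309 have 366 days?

14

Years divisible by 4: 2252, 2256, …, 2308 — 15 in all.
Of these, 2300 is divisible by 100 but not 400, so not leap.
Leap years: 15 − 1 = 14.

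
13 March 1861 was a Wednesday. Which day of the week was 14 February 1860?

Tuesday

Count forward from the earlier date (February 14, 1860) to the later (March 13, 1861):
Day-of-year of February 14, 1860: 45.
Day-of-year of March 13, 1861: 72.
1860 has 366 days, so 366 − 45 = 321 days remain in 1860.
Total: 321 + 72 = 393 days.
393 mod 7 = 1, so 1 day before Wednesday is Tuesday.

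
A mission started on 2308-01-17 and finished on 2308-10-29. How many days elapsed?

286

January 2308: 31 − 17 = 14 days remain.
Then February 2308 (29), March (31), April (30), May (31), June (30), July (31), August (31), September (30): 29 + 31 + 30 + 31 + 30 + 31 + 31 + 30 = 243 days.
October 1–29, 2308: 29 days.
Total: 14 + 243 + 29 = 286 days.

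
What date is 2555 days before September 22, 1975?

September 23, 1968

Count 2555 days before September 22, 1975:
September 23, 1968 → September 23, 1969: 365 days.
September 23, 1969 → September 23, 1970: 365 days.
September 23, 1970 → September 23, 1971: 365 days.
September 23, 1971 → September 23, 1972: 366 days (1972 is a leap year).
September 23, 1972 → September 23, 1973: 365 days.
September 23, 1973 → September 23, 1974: 365 days.
September 1974: 30 − 23 = 7 days remain.
Then 11 full months totalling 335 days.
September 1–22, 1975: 22 days.
Residual: 364 days.
Total: 2555 days.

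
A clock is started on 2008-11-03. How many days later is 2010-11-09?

736

November 3, 2008 → November 3, 2009: 365 days.
November 3, 2009 → November 3, 2010: 365 days.
Within November 2010: 9 − 3 = 6 days.
Total: 736 days.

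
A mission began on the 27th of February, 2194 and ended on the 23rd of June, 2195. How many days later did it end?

February 2194: 28 − 27 = 1 day remains (2194 is not a leap year, so February has 28 days).
Then 15 full months totalling 457 days.
June 1–23, 2195: 23 days.
Total: 1 + 457 + 23 = 481 days.

481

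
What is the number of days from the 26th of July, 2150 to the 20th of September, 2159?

From July 26, 2150 to July 26, 2159: 9 years, of which 2 contain a Feb 29 — 7×365 + 2×366 = 3287 days.
July 2159: 31 − 26 = 5 days remain.
Then August (31): 31 days.
September 1–20, 2159: 20 days.
Residual: 56 days.
Total: 3343 days.

3343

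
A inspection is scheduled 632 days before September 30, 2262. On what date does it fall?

January 6, 2261

Count 632 days before September 30, 2262:
January 6, 2261 → January 6, 2262: 365 days.
January 2262: 31 − 6 = 25 days remain.
Then February 2262 (28), March (31), April (30), May (31), June (30), July (31), August (31): 28 + 31 + 30 + 31 + 30 + 31 + 31 = 212 days.
September 1–30, 2262: 30 days.
Residual: 267 days.
Total: 632 days.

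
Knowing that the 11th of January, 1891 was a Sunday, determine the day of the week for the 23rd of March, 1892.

Day-of-year of January 11, 1891: 11.
Day-of-year of March 23, 1892: 83.
1891 has 365 days, so 365 − 11 = 354 days remain in 1891.
Total: 354 + 83 = 437 days.
437 mod 7 = 3, so 3 days after Sunday is Wednesday.

Wednesday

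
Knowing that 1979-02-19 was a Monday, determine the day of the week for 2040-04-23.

Day-of-year of February 19, 1979: 50.
Day-of-year of April 23, 2040: 114.
1979 has 365 days, so 365 − 50 = 315 days remain in 1979.
Full years 1980–2039: 45 common + 15 leap = 45×365 + 15×366 = 21915 days.
Total: 315 + 21915 + 114 = 22344 days.
22344 is a multiple of 7, so 2040-04-23 falls on the same weekday: Monday.

Monday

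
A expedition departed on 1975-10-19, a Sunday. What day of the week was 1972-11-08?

Count forward from the earlier date (November 8, 1972) to the later (October 19, 1975):
Day-of-year of November 8, 1972: 313.
Day-of-year of October 19, 1975: 292.
1972 has 366 days, so 366 − 313 = 53 days remain in 1972.
Full years: 1973: 365; 1974: 365. Sum = 730.
Total: 53 + 730 + 292 = 1075 days.
1075 mod 7 = 4, so 4 days before Sunday is Wednesday.

Wednesday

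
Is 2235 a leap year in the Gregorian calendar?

No

2235 is not a leap year.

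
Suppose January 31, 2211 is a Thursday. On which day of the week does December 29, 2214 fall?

Day-of-year of January 31, 2211: 31.
Day-of-year of December 29, 2214: 363.
2211 has 365 days, so 365 − 31 = 334 days remain in 2211.
Full years: 2212: 366; 2213: 365. Sum = 731.
Total: 334 + 731 + 363 = 1428 days.
1428 is a multiple of 7, so December 29, 2214 falls on the same weekday: Thursday.

Thursday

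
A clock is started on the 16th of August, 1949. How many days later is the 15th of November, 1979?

From August 16, 1949 to August 16, 1979: 30 years, of which 7 contain a Feb 29 — 23×365 + 7×366 = 10957 days.
August 1979: 31 − 16 = 15 days remain.
Then September (30), October (31): 30 + 31 = 61 days.
November 1–15, 1979: 15 days.
Residual: 91 days.
Total: 11048 days.

11048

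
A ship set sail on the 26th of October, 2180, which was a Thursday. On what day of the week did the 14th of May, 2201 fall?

Thursday

From October 26, 2180 to October 26, 2200: 20 years, of which 4 contain a Feb 29 — 16×365 + 4×366 = 7304 days.
(2200 is not a leap year (divisible by 100 but not 400).)
October 2200: 31 − 26 = 5 days remain.
Then November (30), December (31), January (31), February 2201 (28), March (31), April (30): 30 + 31 + 31 + 28 + 31 + 30 = 181 days.
May 1–14, 2201: 14 days.
Residual: 200 days.
Total: 7504 days.
7504 is a multiple of 7, so the 14th of May, 2201 falls on the same weekday: Thursday.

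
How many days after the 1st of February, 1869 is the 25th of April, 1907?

13961

Day-of-year of February 1, 1869: 32.
Day-of-year of April 25, 1907: 115.
1869 has 365 days, so 365 − 32 = 333 days remain in 1869.
Full years 1870–1906: 29 common + 8 leap = 29×365 + 8×366 = 13513 days.
Total: 333 + 13513 + 115 = 13961 days.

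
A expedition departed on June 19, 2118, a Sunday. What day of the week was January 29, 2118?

Count forward from the earlier date (January 29, 2118) to the later (June 19, 2118):
January 2118: 31 − 29 = 2 days remain.
Then February 2118 (28), March (31), April (30), May (31): 28 + 31 + 30 + 31 = 120 days.
June 1–19, 2118: 19 days.
Total: 2 + 120 + 19 = 141 days.
141 mod 7 = 1, so 1 day before Sunday is Saturday.

Saturday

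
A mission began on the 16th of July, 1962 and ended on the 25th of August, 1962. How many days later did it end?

July 1962: 31 − 16 = 15 days remain.
August 1–25, 1962: 25 days.
Total: 15 + 25 = 40 days.

40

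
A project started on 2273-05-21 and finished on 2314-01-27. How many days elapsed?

From May 21, 2273 to May 21, 2313: 40 years, of which 9 contain a Feb 29 — 31×365 + 9×366 = 14609 days.
(2300 is not a leap year (divisible by 100 but not 400).)
May 2313: 31 − 21 = 10 days remain.
Then June (30), July (31), August (31), September (30), October (31), November (30), December (31): 30 + 31 + 31 + 30 + 31 + 30 + 31 = 214 days.
January 1–27, 2314: 27 days.
Residual: 251 days.
Total: 14860 days.

14860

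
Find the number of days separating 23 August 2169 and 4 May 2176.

Day-of-year of August 23, 2169: 235.
Day-of-year of May 4, 2176: 125.
2169 has 365 days, so 365 − 235 = 130 days remain in 2169.
Full years: 2170: 365; 2171: 365; 2172: 366; 2173: 365; 2174: 365; 2175: 365. Sum = 2191.
Total: 130 + 2191 + 125 = 2446 days.

2446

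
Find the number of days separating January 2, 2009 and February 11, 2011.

770

January 2009: 31 − 2 = 29 days remain.
Then 24 full months totalling 730 days.
February 1–11, 2011: 11 days (2011 is not a leap year).
Total: 29 + 730 + 11 = 770 days.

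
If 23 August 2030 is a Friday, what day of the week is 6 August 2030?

Count forward from the earlier date (August 6, 2030) to the later (August 23, 2030):
Within August 2030: 23 − 6 = 17 days.
17 mod 7 = 3, so 3 days before Friday is Tuesday.

Tuesday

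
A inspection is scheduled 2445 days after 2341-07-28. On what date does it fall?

2348-04-07

Count 2445 days after July 28, 2341:
July 28, 2341 → July 28, 2342: 365 days.
July 28, 2342 → July 28, 2343: 365 days.
July 28, 2343 → July 28, 2344: 366 days (2344 is a leap year).
July 28, 2344 → July 28, 2345: 365 days.
July 28, 2345 → July 28, 2346: 365 days.
July 28, 2346 → July 28, 2347: 365 days.
July 2347: 31 − 28 = 3 days remain.
Then August (31), September (30), October (31), November (30), December (31), January (31), February 2348 (29), March (31): 31 + 30 + 31 + 30 + 31 + 31 + 29 + 31 = 244 days.
April 1–7, 2348: 7 days.
Residual: 254 days.
Total: 2445 days.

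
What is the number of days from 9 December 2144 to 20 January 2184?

14286

From December 9, 2144 to December 9, 2183: 39 years, of which 9 contain a Feb 29 — 30×365 + 9×366 = 14244 days.
December 2183: 31 − 9 = 22 days remain.
January 1–20, 2184: 20 days.
Residual: 42 days.
Total: 14286 days.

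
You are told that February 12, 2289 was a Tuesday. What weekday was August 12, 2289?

February 2289: 28 − 12 = 16 days remain (2289 is not a leap year, so February has 28 days).
Then March (31), April (30), May (31), June (30), July (31): 31 + 30 + 31 + 30 + 31 = 153 days.
August 1–12, 2289: 12 days.
Total: 16 + 153 + 12 = 181 days.
181 mod 7 = 6, so 6 days after Tuesday is Monday.

Monday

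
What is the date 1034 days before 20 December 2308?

20 February 2306

Count 1034 days before December 20, 2308:
February 2306: 28 − 20 = 8 days remain (2306 is not a leap year, so February has 28 days).
Then 33 full months totalling 1006 days.
December 1–20, 2308: 20 days.
Total: 8 + 1006 + 20 = 1034 days.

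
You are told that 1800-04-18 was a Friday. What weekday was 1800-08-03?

Sunday

April 1800: 30 − 18 = 12 days remain.
Then May (31), June (30), July (31): 31 + 30 + 31 = 92 days.
August 1–3, 1800: 3 days.
Total: 12 + 92 + 3 = 107 days.
107 mod 7 = 2, so 2 days after Friday is Sunday.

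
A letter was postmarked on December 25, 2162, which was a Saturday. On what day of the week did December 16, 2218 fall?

Wednesday

Day-of-year of December 25, 2162: 359.
Day-of-year of December 16, 2218: 350.
2162 has 365 days, so 365 − 359 = 6 days remain in 2162.
Full years 2163–2217: 42 common + 13 leap = 42×365 + 13×366 = 20088 days.
Total: 6 + 20088 + 350 = 20444 days.
20444 mod 7 = 4, so 4 days after Saturday is Wednesday.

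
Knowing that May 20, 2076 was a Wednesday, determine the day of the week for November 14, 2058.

Count forward from the earlier date (November 14, 2058) to the later (May 20, 2076):
Day-of-year of November 14, 2058: 318.
Day-of-year of May 20, 2076: 141.
2058 has 365 days, so 365 − 318 = 47 days remain in 2058.
Full years 2059–2075: 13 common + 4 leap = 13×365 + 4×366 = 6209 days.
Total: 47 + 6209 + 141 = 6397 days.
6397 mod 7 = 6, so 6 days before Wednesday is Thursday.

Thursday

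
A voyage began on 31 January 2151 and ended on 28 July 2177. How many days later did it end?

From January 31, 2151 to January 31, 2177: 26 years, of which 7 contain a Feb 29 — 19×365 + 7×366 = 9497 days.
January 2177: 31 − 31 = 0 days remain.
Then February 2177 (28), March (31), April (30), May (31), June (30): 28 + 31 + 30 + 31 + 30 = 150 days.
July 1–28, 2177: 28 days.
Residual: 178 days.
Total: 9675 days.

9675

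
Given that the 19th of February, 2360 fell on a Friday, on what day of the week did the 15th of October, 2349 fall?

Count forward from the earlier date (October 15, 2349) to the later (February 19, 2360):
From October 15, 2349 to October 15, 2359: 10 years, of which 2 contain a Feb 29 — 8×365 + 2×366 = 3652 days.
October 2359: 31 − 15 = 16 days remain.
Then November (30), December (31), January (31): 30 + 31 + 31 = 92 days.
February 1–19, 2360: 19 days (2360 is a leap year).
Residual: 127 days.
Total: 3779 days.
3779 mod 7 = 6, so 6 days before Friday is Saturday.

Saturday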